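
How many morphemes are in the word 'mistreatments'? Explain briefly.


Decomposition: mis- (prefix) + treat (root) + -ment (suffix) + -s (plural) = 4 morpheme(s)

4 morphemes


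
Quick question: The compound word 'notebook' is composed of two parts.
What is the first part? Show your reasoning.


Split 'notebook' into 'note' + 'book'. The first part is 'note'.

note


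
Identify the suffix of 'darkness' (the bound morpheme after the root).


The word 'darkness' = 'dark' (root) + '-ness' (suffix). The suffix is '-ness'.

ness


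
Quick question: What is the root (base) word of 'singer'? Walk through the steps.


Remove suffix '-er' from 'singer' to get root 'sing'.

sing


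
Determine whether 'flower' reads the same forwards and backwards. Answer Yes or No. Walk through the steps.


Forward: 'flower'
Reversed: 'rewolf'
They differ.

No


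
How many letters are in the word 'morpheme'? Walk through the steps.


Spell out 'morpheme' and number each letter: m(1), o(2), r(3), p(4), h(5), e(6), m(7), e(8). Total: 8 letters.

8


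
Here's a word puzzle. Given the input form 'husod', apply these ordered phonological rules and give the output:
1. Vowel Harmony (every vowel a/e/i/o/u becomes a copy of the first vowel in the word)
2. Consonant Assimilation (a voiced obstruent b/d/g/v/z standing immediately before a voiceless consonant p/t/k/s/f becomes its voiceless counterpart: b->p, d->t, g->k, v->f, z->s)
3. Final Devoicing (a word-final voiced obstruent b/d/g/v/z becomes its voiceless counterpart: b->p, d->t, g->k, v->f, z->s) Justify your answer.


Starting form: 'husod'
Rule 1: Vowel Harmony: all vowels become 'u' (matching first vowel). 'husod' -> 'husud'
Rule 2: Consonant Assimilation: no voiced obstruent (b/d/g/v/z) stands immediately before a voiceless consonant (p/t/k/s/f). No change.
Rule 3: Final Devoicing: word-final voiced obstruent 'd' becomes voiceless 't'. 'husud' -> 'husut'
Final form: 'husut'

husut


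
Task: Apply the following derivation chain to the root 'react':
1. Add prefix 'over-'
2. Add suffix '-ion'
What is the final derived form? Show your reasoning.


Step 1: Add prefix 'over-' to 'react' = 'overreact'
Step 2: Add suffix '-ion' to 'overreact' = 'overreaction'

overreaction


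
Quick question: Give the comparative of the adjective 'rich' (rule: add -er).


Apply comparative formation (add -er): 'rich' -> 'richer'.

richer


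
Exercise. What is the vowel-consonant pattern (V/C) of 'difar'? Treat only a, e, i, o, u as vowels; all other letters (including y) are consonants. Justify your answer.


Letter mapping: d = C, i = V, f = C, a = V, r = C.

CVCVC


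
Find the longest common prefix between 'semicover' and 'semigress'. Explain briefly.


Compare from the start: 4 characters match: 'semi'. Mismatch at position 5: 'c' vs 'g'.

semi


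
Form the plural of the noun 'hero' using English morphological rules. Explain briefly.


Apply rule: Add -es (consonant + o). 'hero' becomes 'heroes'.

heroes


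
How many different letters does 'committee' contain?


Unique letters in 'committee': {c, e, i, m, o, t} = 6 distinct letters.

6


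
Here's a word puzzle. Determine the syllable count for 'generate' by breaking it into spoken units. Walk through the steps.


Break 'generate' into syllables: gen-er-ate -> gen | er | ate = 3 syllables

3 syllables


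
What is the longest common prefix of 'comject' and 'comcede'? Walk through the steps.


Compare from the start: 3 characters match: 'com'. Mismatch at position 4: 'j' vs 'c'.

com


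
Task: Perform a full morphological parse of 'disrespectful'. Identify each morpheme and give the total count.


Step 1: Identify prefix: 'dis' (meaning: not/apart)
Step 2: Identify root: 'respect'
Step 3: Identify suffix(es): 'ful'
Decomposition: dis- (prefix: not/apart) + respect (root) + -ful (suffix: full of)
Total morphemes: 3

3 morphemes (dis- (prefix: not/apart) + respect (root) + -ful (suffix: full of))


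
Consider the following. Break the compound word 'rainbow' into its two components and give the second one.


Split 'rainbow' into 'rain' + 'bow'. The second part is 'bow'.

bow


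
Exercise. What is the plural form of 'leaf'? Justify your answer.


Apply rule: Change -f to -ves. 'leaf' becomes 'leaves'.

leaves


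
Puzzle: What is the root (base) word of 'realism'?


Remove suffix '-ism' from 'realism' to get root 'real'.

real


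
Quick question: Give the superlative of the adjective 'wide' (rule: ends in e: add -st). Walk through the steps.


Apply superlative formation (ends in e: add -st): 'wide' -> 'widest'.

widest


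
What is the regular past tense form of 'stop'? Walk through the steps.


Apply rule: Double final consonant and add -ed. 'stop' becomes 'stopped'.

stopped


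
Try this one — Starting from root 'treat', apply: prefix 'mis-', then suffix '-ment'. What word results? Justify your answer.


Step 1: Add prefix 'mis-' to 'treat' = 'mistreat'
Step 2: Add suffix '-ment' to 'mistreat' = 'mistreatment'

mistreatment


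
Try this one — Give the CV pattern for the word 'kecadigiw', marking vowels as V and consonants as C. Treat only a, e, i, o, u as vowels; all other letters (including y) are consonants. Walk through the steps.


Letter mapping: k = C, e = V, c = C, a = V, d = C, i = V, g = C, i = V, w = C.

CVCVCVCVC


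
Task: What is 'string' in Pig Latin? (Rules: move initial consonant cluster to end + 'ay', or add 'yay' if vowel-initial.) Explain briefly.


'string': move consonant cluster 'str' to end and add 'ay': 'ingstray'.

ingstray


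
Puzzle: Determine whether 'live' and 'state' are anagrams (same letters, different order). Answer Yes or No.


Sorted letters of 'live': 'eilv'
Sorted letters of 'state': 'aestt'
They do not match.

No


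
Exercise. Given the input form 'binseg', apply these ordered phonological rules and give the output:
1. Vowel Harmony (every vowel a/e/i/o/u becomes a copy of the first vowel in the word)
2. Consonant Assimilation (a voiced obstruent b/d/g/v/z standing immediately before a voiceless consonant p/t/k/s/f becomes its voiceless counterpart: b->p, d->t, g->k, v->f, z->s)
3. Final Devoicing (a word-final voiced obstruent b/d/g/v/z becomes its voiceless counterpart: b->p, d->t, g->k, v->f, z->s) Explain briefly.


Starting form: 'binseg'
Rule 1: Vowel Harmony: all vowels become 'i' (matching first vowel). 'binseg' -> 'binsig'
Rule 2: Consonant Assimilation: no voiced obstruent (b/d/g/v/z) stands immediately before a voiceless consonant (p/t/k/s/f). No change.
Rule 3: Final Devoicing: word-final voiced obstruent 'g' becomes voiceless 'k'. 'binsig' -> 'binsik'
Final form: 'binsik'

binsik


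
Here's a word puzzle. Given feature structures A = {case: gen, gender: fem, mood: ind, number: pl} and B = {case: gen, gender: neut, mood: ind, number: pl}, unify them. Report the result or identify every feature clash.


Compare features:
case: A=gen vs B=gen -> unified: gen
gender: A=fem vs B=neut -> CLASH
mood: A=ind vs B=ind -> unified: ind
number: A=pl vs B=pl -> unified: pl
Clash detected on feature 'gender' (fem vs neut); unification fails.

CLASH on 'gender' (fem vs neut)


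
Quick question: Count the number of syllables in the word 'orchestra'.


Break 'orchestra' into syllables: or-ches-tra -> or | ches | tra = 3 syllables

3 syllables


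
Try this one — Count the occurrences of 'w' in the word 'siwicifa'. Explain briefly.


Letter 'w' in 'siwicifa': found at position(s) 3 = 1 occurrence(s).

1


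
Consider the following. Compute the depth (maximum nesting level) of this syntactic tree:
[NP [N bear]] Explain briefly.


Count bracket nesting levels:
'[' at pos 0: depth = 1
'[' at pos 4: depth = 2
Maximum depth reached: 2

2


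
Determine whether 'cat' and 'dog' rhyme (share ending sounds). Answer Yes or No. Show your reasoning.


Rime (stressed vowel + following sounds) of 'cat': -at = /æt/
Rime of 'dog': -og = /ɒg/
/æt/ and /ɒg/ are different ending sounds, so the words do not rhyme.

No


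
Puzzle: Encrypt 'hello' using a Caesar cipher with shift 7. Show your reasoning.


Shift each letter by 7: h -> o, e -> l, l -> s, l -> s, o -> v. Result: 'olssv'.

olssv


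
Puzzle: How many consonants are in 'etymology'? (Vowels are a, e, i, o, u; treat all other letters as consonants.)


Consonants in 'etymology': t, y, m, l, g, y = 6 consonants.

6


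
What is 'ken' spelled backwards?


Reverse 'ken' character by character: 'nek'.

nek


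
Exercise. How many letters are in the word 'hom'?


Spell out 'hom' and number each letter: h(1), o(2), m(3). Total: 3 letters.

3


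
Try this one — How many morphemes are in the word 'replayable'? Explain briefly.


Decomposition: re- (prefix) + play (root) + -able (suffix) = 3 morpheme(s)

3 morphemes


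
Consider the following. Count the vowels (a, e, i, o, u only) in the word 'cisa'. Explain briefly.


Vowels in 'cisa': i, a = 2 vowels.

2


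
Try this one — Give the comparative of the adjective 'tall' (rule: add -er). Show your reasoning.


Apply comparative formation (add -er): 'tall' -> 'taller'.

taller


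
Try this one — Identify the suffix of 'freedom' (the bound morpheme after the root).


The word 'freedom' = 'free' (root) + '-dom' (suffix). The suffix is '-dom'.

dom


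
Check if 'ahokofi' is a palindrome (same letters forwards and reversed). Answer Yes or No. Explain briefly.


Forward: 'ahokofi'
Reversed: 'ifokoha'
They differ.

No


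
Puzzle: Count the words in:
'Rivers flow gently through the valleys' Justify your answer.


Split into words: Rivers | flow | gently | through | the | valleys = 6 words.

6


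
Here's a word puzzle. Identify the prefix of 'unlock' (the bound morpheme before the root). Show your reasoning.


The word 'unlock' = 'un' (prefix) + 'lock' (root). The prefix is 'un'.

un


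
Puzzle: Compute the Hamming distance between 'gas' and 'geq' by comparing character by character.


Alignment:
Position 1: 'g' vs 'g' = match
Position 2: 'a' vs 'e' = DIFFER
Position 3: 's' vs 'q' = DIFFER
Total differences: 2

2


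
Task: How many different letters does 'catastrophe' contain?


Unique letters in 'catastrophe': {a, c, e, h, o, p, r, s, t} = 9 distinct letters.

9


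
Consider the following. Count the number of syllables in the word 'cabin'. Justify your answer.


Break 'cabin' into syllables: cab-in -> cab | in = 2 syllables

2 syllables


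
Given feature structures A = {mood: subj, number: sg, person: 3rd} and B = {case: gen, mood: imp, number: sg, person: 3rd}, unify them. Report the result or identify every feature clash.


Compare features:
case: A=_ vs B=gen -> unified: gen
mood: A=subj vs B=imp -> CLASH
number: A=sg vs B=sg -> unified: sg
person: A=3rd vs B=3rd -> unified: 3rd
Clash detected on feature 'mood' (subj vs imp); unification fails.

CLASH on 'mood' (subj vs imp)


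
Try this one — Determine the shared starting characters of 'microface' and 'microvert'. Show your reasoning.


Compare from the start: 5 characters match: 'micro'. Mismatch at position 6: 'f' vs 'v'.

micro


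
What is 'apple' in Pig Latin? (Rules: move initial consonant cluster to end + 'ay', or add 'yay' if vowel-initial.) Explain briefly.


'apple' starts with a vowel, so add 'yay': 'appleyay'.

appleyay


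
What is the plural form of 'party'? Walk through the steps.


Apply rule: Change -y to -ies (consonant + y). 'party' becomes 'parties'.

parties


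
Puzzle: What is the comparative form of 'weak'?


Apply comparative formation (add -er): 'weak' -> 'weaker'.

weaker


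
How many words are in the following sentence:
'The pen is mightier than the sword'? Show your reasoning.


Split into words: The | pen | is | mightier | than | the | sword = 7 words.

7


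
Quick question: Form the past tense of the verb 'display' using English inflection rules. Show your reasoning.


Apply rule: Add -ed. 'display' becomes 'displayed'.

displayed


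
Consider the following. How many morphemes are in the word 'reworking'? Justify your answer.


Decomposition: re- (prefix) + work (root) + -ing (suffix) = 3 morpheme(s)

3 morphemes


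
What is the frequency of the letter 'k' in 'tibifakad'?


Letter 'k' in 'tibifakad': found at position(s) 7 = 1 occurrence(s).

1


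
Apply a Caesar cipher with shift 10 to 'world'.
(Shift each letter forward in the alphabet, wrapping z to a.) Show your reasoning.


Shift each letter by 10: w -> g, o -> y, r -> b, l -> v, d -> n. Result: 'gybvn'.

gybvn


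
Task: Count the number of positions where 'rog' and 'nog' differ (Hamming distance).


Alignment:
Position 1: 'r' vs 'n' = DIFFER
Position 2: 'o' vs 'o' = match
Position 3: 'g' vs 'g' = match
Total differences: 1

1


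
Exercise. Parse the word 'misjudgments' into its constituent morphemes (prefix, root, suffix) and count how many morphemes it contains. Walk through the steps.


Step 1: Identify prefix: 'mis' (meaning: wrongly)
Step 2: Identify root: 'judge'
Step 3: Identify suffix(es): 'ment, s'
Decomposition: mis- (prefix: wrongly) + judge (root) + -ment (suffix: action/result) + -s (plural)
Total morphemes: 4

4 morphemes (mis- (prefix: wrongly) + judge (root) + -ment (suffix: action/result) + -s (plural))


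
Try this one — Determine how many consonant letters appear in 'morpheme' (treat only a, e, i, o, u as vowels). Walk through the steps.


Consonants in 'morpheme': m, r, p, h, m = 5 consonants.

5


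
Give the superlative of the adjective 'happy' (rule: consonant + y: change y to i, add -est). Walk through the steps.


Apply superlative formation (consonant + y: change y to i, add -est): 'happy' -> 'happiest'.

happiest


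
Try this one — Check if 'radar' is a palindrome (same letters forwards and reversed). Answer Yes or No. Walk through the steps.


Forward: 'radar'
Reversed: 'radar'
They are identical.

Yes


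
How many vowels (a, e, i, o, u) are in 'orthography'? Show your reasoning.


Vowels in 'orthography': o, o, a = 3 vowels.

3


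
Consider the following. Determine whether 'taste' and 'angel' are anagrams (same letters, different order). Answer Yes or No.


Sorted letters of 'taste': 'aestt'
Sorted letters of 'angel': 'aegln'
They do not match.

No


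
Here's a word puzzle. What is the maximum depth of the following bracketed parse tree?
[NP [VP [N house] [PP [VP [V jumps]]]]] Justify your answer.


Count bracket nesting levels:
'[' at pos 0: depth = 1
'[' at pos 4: depth = 2
'[' at pos 8: depth = 3
'[' at pos 18: depth = 3
'[' at pos 22: depth = 4
'[' at pos 26: depth = 5
Maximum depth reached: 5

5


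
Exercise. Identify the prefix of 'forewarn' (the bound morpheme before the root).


The word 'forewarn' = 'fore' (prefix) + 'warn' (root). The prefix is 'fore'.

fore


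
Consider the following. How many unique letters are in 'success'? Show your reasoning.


Unique letters in 'success': {c, e, s, u} = 4 distinct letters.

4


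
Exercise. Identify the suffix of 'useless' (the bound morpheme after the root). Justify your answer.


The word 'useless' = 'use' (root) + '-less' (suffix). The suffix is '-less'.

less


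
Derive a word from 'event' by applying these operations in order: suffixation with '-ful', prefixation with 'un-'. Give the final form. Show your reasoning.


Step 1: Add suffix '-ful' to 'event' = 'eventful'
Step 2: Add prefix 'un-' to 'eventful' = 'uneventful'

uneventful


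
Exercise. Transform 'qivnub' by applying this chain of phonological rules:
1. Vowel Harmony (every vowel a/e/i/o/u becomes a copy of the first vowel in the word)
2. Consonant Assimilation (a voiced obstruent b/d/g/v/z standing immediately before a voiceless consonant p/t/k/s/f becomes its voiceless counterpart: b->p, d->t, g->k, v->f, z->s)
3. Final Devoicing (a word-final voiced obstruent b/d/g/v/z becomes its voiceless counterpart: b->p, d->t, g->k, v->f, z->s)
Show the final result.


Starting form: 'qivnub'
Rule 1: Vowel Harmony: all vowels become 'i' (matching first vowel). 'qivnub' -> 'qivnib'
Rule 2: Consonant Assimilation: no voiced obstruent (b/d/g/v/z) stands immediately before a voiceless consonant (p/t/k/s/f). No change.
Rule 3: Final Devoicing: word-final voiced obstruent 'b' becomes voiceless 'p'. 'qivnib' -> 'qivnip'
Final form: 'qivnip'

qivnip


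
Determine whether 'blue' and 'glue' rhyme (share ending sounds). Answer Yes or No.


Rime (stressed vowel + following sounds) of 'blue': -ue = /uː/
Rime of 'glue': -ue = /uː/
/uː/ and /uː/ are the same ending sound, so the words rhyme.

Yes


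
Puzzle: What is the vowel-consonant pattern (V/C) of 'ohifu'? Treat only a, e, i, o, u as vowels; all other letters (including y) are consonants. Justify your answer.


Letter mapping: o = V, h = C, i = V, f = C, u = V.

VCVCV


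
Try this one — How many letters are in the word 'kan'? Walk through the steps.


Spell out 'kan' and number each letter: k(1), a(2), n(3). Total: 3 letters.

3


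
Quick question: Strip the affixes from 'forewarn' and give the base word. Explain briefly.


Remove prefix 'fore' from 'forewarn' to get root 'warn'.

warn


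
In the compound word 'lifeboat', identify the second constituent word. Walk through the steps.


Split 'lifeboat' into 'life' + 'boat'. The second part is 'boat'.

boat


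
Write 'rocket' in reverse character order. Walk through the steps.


Reverse 'rocket' character by character: 'tekcor'.

tekcor


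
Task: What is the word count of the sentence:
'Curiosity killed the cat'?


Split into words: Curiosity | killed | the | cat = 4 words.

4


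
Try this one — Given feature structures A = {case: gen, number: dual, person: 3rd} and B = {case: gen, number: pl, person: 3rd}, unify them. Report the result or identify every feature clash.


Compare features:
case: A=gen vs B=gen -> unified: gen
number: A=dual vs B=pl -> CLASH
person: A=3rd vs B=3rd -> unified: 3rd
Clash detected on feature 'number' (dual vs pl); unification fails.

CLASH on 'number' (dual vs pl)


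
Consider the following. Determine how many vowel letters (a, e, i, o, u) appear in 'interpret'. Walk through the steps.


Vowels in 'interpret': i, e, e = 3 vowels.

3


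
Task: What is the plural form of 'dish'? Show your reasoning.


Apply rule: Add -es (sibilant/fricative ending). 'dish' becomes 'dishes'.

dishes


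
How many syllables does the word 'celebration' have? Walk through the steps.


Break 'celebration' into syllables: cel-e-bra-tion -> cel | e | bra | tion = 4 syllables

4 syllables


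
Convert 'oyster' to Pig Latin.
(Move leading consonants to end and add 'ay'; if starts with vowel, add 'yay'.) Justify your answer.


'oyster' starts with a vowel, so add 'yay': 'oysteryay'.

oysteryay


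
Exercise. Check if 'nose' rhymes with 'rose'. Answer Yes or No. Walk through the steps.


Rime (stressed vowel + following sounds) of 'nose': -ose = /oʊz/
Rime of 'rose': -ose = /oʊz/
/oʊz/ and /oʊz/ are the same ending sound, so the words rhyme.

Yes


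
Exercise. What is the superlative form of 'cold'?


Apply superlative formation (add -est): 'cold' -> 'coldest'.

coldest


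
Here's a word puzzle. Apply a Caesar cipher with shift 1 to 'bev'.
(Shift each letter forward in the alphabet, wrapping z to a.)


Shift each letter by 1: b -> c, e -> f, v -> w. Result: 'cfw'.

cfw


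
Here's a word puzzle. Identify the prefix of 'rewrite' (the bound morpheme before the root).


The word 'rewrite' = 're' (prefix) + 'write' (root). The prefix is 're'.

re


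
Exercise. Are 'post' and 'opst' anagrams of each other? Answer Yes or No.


Sorted letters of 'post': 'opst'
Sorted letters of 'opst': 'opst'
They match.

Yes


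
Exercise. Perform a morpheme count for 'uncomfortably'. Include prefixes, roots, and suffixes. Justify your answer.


Decomposition: un- (prefix) + comfort (root) + -able (suffix) + -ly (suffix) = 4 morpheme(s)

4 morphemes


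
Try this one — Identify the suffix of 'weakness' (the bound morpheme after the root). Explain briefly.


The word 'weakness' = 'weak' (root) + '-ness' (suffix). The suffix is '-ness'.

ness


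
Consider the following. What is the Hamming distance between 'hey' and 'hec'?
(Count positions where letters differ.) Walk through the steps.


Alignment:
Position 1: 'h' vs 'h' = match
Position 2: 'e' vs 'e' = match
Position 3: 'y' vs 'c' = DIFFER
Total differences: 1

1


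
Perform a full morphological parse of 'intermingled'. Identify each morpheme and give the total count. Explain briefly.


Step 1: Identify prefix: 'inter' (meaning: between)
Step 2: Identify root: 'mingle'
Step 3: Identify suffix(es): 'ed'
Decomposition: inter- (prefix: between) + mingle (root) + -ed (suffix: past)
Total morphemes: 3

3 morphemes (inter- (prefix: between) + mingle (root) + -ed (suffix: past))


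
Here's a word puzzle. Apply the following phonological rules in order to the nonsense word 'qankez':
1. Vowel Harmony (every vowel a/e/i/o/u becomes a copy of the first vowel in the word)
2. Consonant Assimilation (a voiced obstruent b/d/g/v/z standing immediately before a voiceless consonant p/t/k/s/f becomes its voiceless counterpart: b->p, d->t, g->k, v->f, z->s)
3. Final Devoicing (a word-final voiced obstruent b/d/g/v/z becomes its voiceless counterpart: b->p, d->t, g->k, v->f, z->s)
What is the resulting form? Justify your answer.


Starting form: 'qankez'
Rule 1: Vowel Harmony: all vowels become 'a' (matching first vowel). 'qankez' -> 'qankaz'
Rule 2: Consonant Assimilation: no voiced obstruent (b/d/g/v/z) stands immediately before a voiceless consonant (p/t/k/s/f). No change.
Rule 3: Final Devoicing: word-final voiced obstruent 'z' becomes voiceless 's'. 'qankaz' -> 'qankas'
Final form: 'qankas'

qankas


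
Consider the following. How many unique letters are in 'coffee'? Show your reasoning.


Unique letters in 'coffee': {c, e, f, o} = 4 distinct letters.

4


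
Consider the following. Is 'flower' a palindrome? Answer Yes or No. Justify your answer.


Forward: 'flower'
Reversed: 'rewolf'
They differ.

No


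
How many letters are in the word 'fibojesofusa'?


Spell out 'fibojesofusa' and number each letter: f(1), i(2), b(3), o(4), j(5), e(6), s(7), o(8), f(9), u(10), s(11), a(12). Total: 12 letters.

12


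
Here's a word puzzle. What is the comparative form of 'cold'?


Apply comparative formation (add -er): 'cold' -> 'colder'.

colder


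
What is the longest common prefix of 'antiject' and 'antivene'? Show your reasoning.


Compare from the start: 4 characters match: 'anti'. Mismatch at position 5: 'j' vs 'v'.

anti


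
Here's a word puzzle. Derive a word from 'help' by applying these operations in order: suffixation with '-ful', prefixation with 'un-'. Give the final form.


Step 1: Add suffix '-ful' to 'help' = 'helpful'
Step 2: Add prefix 'un-' to 'helpful' = 'unhelpful'

unhelpful


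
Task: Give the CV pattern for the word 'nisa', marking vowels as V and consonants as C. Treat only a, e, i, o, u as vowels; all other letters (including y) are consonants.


Letter mapping: n = C, i = V, s = C, a = V.

CVCV


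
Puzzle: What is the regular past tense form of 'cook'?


Apply rule: Add -ed. 'cook' becomes 'cooked'.

cooked


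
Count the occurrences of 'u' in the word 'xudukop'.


Letter 'u' in 'xudukop': found at position(s) 2, 4 = 2 occurrence(s).

2


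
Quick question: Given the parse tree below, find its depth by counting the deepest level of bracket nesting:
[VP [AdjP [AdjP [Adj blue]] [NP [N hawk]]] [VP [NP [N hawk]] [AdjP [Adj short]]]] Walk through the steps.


Count bracket nesting levels:
'[' at pos 0: depth = 1
'[' at pos 4: depth = 2
'[' at pos 10: depth = 3
'[' at pos 16: depth = 4
'[' at pos 28: depth = 3
'[' at pos 32: depth = 4
'[' at pos 43: depth = 2
'[' at pos 47: depth = 3
'[' at pos 51: depth = 4
'[' at pos 61: depth = 3
'[' at pos 67: depth = 4
Maximum depth reached: 4

4


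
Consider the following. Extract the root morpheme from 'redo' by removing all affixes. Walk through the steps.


Remove prefix 're' from 'redo' to get root 'do'.

do


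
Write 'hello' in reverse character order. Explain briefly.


Reverse 'hello' character by character: 'olleh'.

olleh


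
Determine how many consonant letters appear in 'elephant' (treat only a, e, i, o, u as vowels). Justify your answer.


Consonants in 'elephant': l, p, h, n, t = 5 consonants.

5


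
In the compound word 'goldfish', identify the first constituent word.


Split 'goldfish' into 'gold' + 'fish'. The first part is 'gold'.

gold


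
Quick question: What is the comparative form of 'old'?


Apply comparative formation (add -er): 'old' -> 'older'.

older


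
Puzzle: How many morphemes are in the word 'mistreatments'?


Decomposition: mis- (prefix) + treat (root) + -ment (suffix) + -s (plural) = 4 morpheme(s)

4 morphemes


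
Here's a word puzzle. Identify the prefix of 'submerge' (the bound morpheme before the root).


The word 'submerge' = 'sub' (prefix) + 'merge' (root). The prefix is 'sub'.

sub


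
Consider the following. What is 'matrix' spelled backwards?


Reverse 'matrix' character by character: 'xirtam'.

xirtam


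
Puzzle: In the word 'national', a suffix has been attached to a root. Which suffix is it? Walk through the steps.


The word 'national' = 'nation' (root) + '-al' (suffix). The suffix is '-al'.

al


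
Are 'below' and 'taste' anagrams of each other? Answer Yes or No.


Sorted letters of 'below': 'below'
Sorted letters of 'taste': 'aestt'
They do not match.

No


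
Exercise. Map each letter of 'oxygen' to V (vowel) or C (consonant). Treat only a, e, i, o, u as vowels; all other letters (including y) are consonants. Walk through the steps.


Letter mapping: o = V, x = C, y = C, g = C, e = V, n = C.

VCCCVC


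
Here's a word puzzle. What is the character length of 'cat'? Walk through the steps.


Spell out 'cat' and number each letter: c(1), a(2), t(3). Total: 3 letters.

3


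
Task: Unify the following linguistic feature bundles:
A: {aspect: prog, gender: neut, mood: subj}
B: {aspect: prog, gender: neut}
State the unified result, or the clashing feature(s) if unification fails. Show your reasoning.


Compare features:
aspect: A=prog vs B=prog -> unified: prog
gender: A=neut vs B=neut -> unified: neut
mood: A=subj vs B=_ -> unified: subj
No clashes found.

Unified: {aspect: prog, gender: neut, mood: subj}


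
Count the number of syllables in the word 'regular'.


Break 'regular' into syllables: reg-u-lar -> reg | u | lar = 3 syllables

3 syllables


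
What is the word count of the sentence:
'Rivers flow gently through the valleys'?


Split into words: Rivers | flow | gently | through | the | valleys = 6 words.

6


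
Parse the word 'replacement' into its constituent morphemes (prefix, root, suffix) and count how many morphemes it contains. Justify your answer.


Step 1: Identify prefix: 're' (meaning: again)
Step 2: Identify root: 'place'
Step 3: Identify suffix(es): 'ment'
Decomposition: re- (prefix: again) + place (root) + -ment (suffix: action/result)
Total morphemes: 3

3 morphemes (re- (prefix: again) + place (root) + -ment (suffix: action/result))


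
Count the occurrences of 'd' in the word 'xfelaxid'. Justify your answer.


Letter 'd' in 'xfelaxid': found at position(s) 8 = 1 occurrence(s).

1


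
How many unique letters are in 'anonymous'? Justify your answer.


Unique letters in 'anonymous': {a, m, n, o, s, u, y} = 7 distinct letters.

7


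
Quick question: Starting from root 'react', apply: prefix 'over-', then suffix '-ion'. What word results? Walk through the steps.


Step 1: Add prefix 'over-' to 'react' = 'overreact'
Step 2: Add suffix '-ion' to 'overreact' = 'overreaction'

overreaction


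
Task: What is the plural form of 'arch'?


Apply rule: Add -es (sibilant/fricative ending). 'arch' becomes 'arches'.

arches


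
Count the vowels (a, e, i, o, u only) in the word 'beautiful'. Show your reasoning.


Vowels in 'beautiful': e, a, u, i, u = 5 vowels.

5


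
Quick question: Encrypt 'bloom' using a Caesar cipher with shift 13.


Shift each letter by 13: b -> o, l -> y, o -> b, o -> b, m -> z. Result: 'oybbz'.

oybbz


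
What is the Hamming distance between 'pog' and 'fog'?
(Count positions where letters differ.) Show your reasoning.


Alignment:
Position 1: 'p' vs 'f' = DIFFER
Position 2: 'o' vs 'o' = match
Position 3: 'g' vs 'g' = match
Total differences: 1

1


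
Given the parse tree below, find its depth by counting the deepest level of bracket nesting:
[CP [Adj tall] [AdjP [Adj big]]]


Count bracket nesting levels:
'[' at pos 0: depth = 1
'[' at pos 4: depth = 2
'[' at pos 15: depth = 2
'[' at pos 21: depth = 3
Maximum depth reached: 3

3


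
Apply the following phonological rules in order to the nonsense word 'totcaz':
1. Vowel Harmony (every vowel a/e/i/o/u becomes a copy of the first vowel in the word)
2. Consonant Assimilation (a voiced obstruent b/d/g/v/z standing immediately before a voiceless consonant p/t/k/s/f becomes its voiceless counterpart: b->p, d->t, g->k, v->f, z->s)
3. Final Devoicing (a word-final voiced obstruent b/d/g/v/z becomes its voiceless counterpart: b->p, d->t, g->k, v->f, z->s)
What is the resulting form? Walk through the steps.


Starting form: 'totcaz'
Rule 1: Vowel Harmony: all vowels become 'o' (matching first vowel). 'totcaz' -> 'totcoz'
Rule 2: Consonant Assimilation: no voiced obstruent (b/d/g/v/z) stands immediately before a voiceless consonant (p/t/k/s/f). No change.
Rule 3: Final Devoicing: word-final voiced obstruent 'z' becomes voiceless 's'. 'totcoz' -> 'totcos'
Final form: 'totcos'

totcos


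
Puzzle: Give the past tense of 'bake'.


Apply rule: Add -d (word ends in -e). 'bake' becomes 'baked'.

baked


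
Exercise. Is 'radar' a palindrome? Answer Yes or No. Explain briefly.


Forward: 'radar'
Reversed: 'radar'
They are identical.

Yes


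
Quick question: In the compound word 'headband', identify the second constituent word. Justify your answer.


Split 'headband' into 'head' + 'band'. The second part is 'band'.

band


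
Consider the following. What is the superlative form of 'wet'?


Apply superlative formation (double final consonant, add -est): 'wet' -> 'wettest'.

wettest


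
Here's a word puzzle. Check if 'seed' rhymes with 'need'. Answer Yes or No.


Rime (stressed vowel + following sounds) of 'seed': -eed = /iːd/
Rime of 'need': -eed = /iːd/
/iːd/ and /iːd/ are the same ending sound, so the words rhyme.

Yes


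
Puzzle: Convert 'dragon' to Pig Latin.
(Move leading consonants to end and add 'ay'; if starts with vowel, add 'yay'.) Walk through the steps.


'dragon': move consonant cluster 'dr' to end and add 'ay': 'agondray'.

agondray


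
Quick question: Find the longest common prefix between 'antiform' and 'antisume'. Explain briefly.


Compare from the start: 4 characters match: 'anti'. Mismatch at position 5: 'f' vs 's'.

anti


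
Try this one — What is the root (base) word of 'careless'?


Remove suffix '-less' from 'careless' to get root 'care'.

care


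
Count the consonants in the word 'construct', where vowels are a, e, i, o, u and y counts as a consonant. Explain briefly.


Consonants in 'construct': c, n, s, t, r, c, t = 7 consonants.

7


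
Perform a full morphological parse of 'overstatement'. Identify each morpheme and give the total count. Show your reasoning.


Step 1: Identify prefix: 'over' (meaning: excessively)
Step 2: Identify root: 'state'
Step 3: Identify suffix(es): 'ment'
Decomposition: over- (prefix: excessively) + state (root) + -ment (suffix: action/result)
Total morphemes: 3

3 morphemes (over- (prefix: excessively) + state (root) + -ment (suffix: action/result))


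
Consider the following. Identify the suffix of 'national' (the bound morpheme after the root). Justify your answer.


The word 'national' = 'nation' (root) + '-al' (suffix). The suffix is '-al'.

al


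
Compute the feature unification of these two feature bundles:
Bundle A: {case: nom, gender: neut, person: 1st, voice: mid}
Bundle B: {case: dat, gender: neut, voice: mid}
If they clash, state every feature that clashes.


Compare features:
case: A=nom vs B=dat -> CLASH
gender: A=neut vs B=neut -> unified: neut
person: A=1st vs B=_ -> unified: 1st
voice: A=mid vs B=mid -> unified: mid
Clash detected on feature 'case' (nom vs dat); unification fails.

CLASH on 'case' (nom vs dat)


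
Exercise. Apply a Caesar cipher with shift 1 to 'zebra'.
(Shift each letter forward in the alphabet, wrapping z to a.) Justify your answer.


Shift each letter by 1: z -> a, e -> f, b -> c, r -> s, a -> b. Result: 'afcsb'.

afcsb


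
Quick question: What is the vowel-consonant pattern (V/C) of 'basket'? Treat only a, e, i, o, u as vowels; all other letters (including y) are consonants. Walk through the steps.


Letter mapping: b = C, a = V, s = C, k = C, e = V, t = C.

CVCCVC


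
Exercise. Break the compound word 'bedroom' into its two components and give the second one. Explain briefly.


Split 'bedroom' into 'bed' + 'room'. The second part is 'room'.

room


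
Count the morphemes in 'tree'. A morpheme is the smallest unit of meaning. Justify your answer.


Decomposition: tree (free morpheme) = 1 morpheme(s)

1 morphemes


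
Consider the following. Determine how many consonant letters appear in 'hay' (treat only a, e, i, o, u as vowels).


Consonants in 'hay': h, y = 2 consonants.

2


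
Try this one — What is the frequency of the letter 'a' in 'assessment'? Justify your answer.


Letter 'a' in 'assessment': found at position(s) 1 = 1 occurrence(s).

1


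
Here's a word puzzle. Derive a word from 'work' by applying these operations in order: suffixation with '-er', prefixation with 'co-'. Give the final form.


Step 1: Add suffix '-er' to 'work' = 'worker'
Step 2: Add prefix 'co-' to 'worker' = 'coworker'

coworker


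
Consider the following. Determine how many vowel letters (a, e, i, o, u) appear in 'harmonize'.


Vowels in 'harmonize': a, o, i, e = 4 vowels.

4


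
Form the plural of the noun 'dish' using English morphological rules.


Apply rule: Add -es (sibilant/fricative ending). 'dish' becomes 'dishes'.

dishes


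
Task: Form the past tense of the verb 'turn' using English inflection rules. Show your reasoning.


Apply rule: Add -ed. 'turn' becomes 'turned'.

turned


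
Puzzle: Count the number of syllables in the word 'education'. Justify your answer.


Break 'education' into syllables: ed-u-ca-tion -> ed | u | ca | tion = 4 syllables

4 syllables


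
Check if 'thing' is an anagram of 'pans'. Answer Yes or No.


Sorted letters of 'thing': 'ghint'
Sorted letters of 'pans': 'anps'
They do not match.

No


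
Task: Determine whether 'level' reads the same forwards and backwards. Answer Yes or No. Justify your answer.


Forward: 'level'
Reversed: 'level'
They are identical.

Yes


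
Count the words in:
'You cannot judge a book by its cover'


Split into words: You | cannot | judge | a | book | by | its | cover = 8 words.

8


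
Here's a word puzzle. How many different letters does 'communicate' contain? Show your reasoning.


Unique letters in 'communicate': {a, c, e, i, m, n, o, t, u} = 9 distinct letters.

9


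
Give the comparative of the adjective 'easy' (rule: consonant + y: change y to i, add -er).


Apply comparative formation (consonant + y: change y to i, add -er): 'easy' -> 'easier'.

easier


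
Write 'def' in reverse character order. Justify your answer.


Reverse 'def' character by character: 'fed'.

fed


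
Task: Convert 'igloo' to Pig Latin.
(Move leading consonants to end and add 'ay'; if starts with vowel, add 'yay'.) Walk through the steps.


'igloo' starts with a vowel, so add 'yay': 'iglooyay'.

iglooyay


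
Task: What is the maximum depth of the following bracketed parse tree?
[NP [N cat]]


Count bracket nesting levels:
'[' at pos 0: depth = 1
'[' at pos 4: depth = 2
Maximum depth reached: 2

2


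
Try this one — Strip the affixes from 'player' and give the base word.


Remove suffix '-er' from 'player' to get root 'play'.

play


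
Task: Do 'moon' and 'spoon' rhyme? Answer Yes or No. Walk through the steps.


Rime (stressed vowel + following sounds) of 'moon': -oon = /uːn/
Rime of 'spoon': -oon = /uːn/
/uːn/ and /uːn/ are the same ending sound, so the words rhyme.

Yes


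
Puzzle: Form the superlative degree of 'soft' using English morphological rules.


Apply superlative formation (add -est): 'soft' -> 'softest'.

softest


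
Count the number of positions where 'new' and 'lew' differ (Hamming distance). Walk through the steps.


Alignment:
Position 1: 'n' vs 'l' = DIFFER
Position 2: 'e' vs 'e' = match
Position 3: 'w' vs 'w' = match
Total differences: 1

1


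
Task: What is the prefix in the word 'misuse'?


The word 'misuse' = 'mis' (prefix) + 'use' (root). The prefix is 'mis'.

mis


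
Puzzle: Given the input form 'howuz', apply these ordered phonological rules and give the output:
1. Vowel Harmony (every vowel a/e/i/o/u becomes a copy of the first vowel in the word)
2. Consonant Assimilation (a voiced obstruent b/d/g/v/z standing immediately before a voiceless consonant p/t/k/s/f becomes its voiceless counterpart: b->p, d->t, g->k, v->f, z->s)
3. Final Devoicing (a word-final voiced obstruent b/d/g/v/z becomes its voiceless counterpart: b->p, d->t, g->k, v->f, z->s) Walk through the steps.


Starting form: 'howuz'
Rule 1: Vowel Harmony: all vowels become 'o' (matching first vowel). 'howuz' -> 'howoz'
Rule 2: Consonant Assimilation: no voiced obstruent (b/d/g/v/z) stands immediately before a voiceless consonant (p/t/k/s/f). No change.
Rule 3: Final Devoicing: word-final voiced obstruent 'z' becomes voiceless 's'. 'howoz' -> 'howos'
Final form: 'howos'

howos


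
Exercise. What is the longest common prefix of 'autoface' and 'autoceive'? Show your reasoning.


Compare from the start: 4 characters match: 'auto'. Mismatch at position 5: 'f' vs 'c'.

auto


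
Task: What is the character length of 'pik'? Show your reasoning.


Spell out 'pik' and number each letter: p(1), i(2), k(3). Total: 3 letters.

3


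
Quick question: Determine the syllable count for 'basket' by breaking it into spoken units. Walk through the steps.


Break 'basket' into syllables: bas-ket -> bas | ket = 2 syllables

2 syllables


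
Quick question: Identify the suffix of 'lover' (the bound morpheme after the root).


The word 'lover' = 'love' (root) + '-er' (suffix). The suffix is '-er'.

er


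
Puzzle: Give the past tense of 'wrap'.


Apply rule: Double final consonant and add -ed. 'wrap' becomes 'wrapped'.

wrapped


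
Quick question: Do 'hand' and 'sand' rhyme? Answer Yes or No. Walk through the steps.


Rime (stressed vowel + following sounds) of 'hand': -and = /ænd/
Rime of 'sand': -and = /ænd/
/ænd/ and /ænd/ are the same ending sound, so the words rhyme.

Yes


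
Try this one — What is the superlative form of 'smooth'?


Apply superlative formation (add -est): 'smooth' -> 'smoothest'.

smoothest


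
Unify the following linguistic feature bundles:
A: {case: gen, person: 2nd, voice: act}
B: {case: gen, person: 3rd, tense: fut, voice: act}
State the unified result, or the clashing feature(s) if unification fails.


Compare features:
case: A=gen vs B=gen -> unified: gen
person: A=2nd vs B=3rd -> CLASH
tense: A=_ vs B=fut -> unified: fut
voice: A=act vs B=act -> unified: act
Clash detected on feature 'person' (2nd vs 3rd); unification fails.

CLASH on 'person' (2nd vs 3rd)
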